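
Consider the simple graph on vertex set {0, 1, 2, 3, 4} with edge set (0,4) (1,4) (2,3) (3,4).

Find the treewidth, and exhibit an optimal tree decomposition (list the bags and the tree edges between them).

The largest bag has 2 vertices, giving width 1; this decomposition certifies tw(G) ≤ 1. Since G has at least one edge (e.g. 0–4), it is not an edgeless graph, so tw(G) ≥ 1. The upper and lower bounds meet at 1, so that is the treewidth.

Treewidth 1.
Bags: B1 = {0, 4}  B2 = {3, 4}  B3 = {2, 3}  B4 = {1, 4}
Tree: B1–B2, B2–B3, B2–B4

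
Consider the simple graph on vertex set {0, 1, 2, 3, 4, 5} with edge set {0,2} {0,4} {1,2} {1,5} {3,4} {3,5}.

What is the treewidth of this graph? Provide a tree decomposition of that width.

Treewidth 2.
One such decomposition:
Bags: B1 = {0, 3, 4}  B2 = {0, 2, 3}  B3 = {1, 2, 3}  B4 = {1, 3, 5}
Tree: B1–B2, B2–B3, B3–B4

Each bag holds 3 vertices, so the decomposition has width 2, which upper-bounds the treewidth. For the lower bound, G contains the cycle 3–4–0–2–1–5–3, so G is not a forest; only forests have treewidth ≤ 1, hence tw(G) ≥ 2. The upper and lower bounds meet at 2, so that is the treewidth.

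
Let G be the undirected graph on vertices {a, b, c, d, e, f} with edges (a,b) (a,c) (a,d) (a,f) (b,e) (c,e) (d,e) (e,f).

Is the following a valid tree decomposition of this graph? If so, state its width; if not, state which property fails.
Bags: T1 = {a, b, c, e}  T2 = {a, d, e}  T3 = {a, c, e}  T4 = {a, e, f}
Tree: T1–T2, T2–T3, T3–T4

No — bags containing vertex c are not connected in the tree.

A tree decomposition must satisfy three properties: every vertex lies in some bag; for every edge, both endpoints lie together in some bag; and for every vertex, the bags containing it form a connected subtree. Here bags containing vertex c are not connected in the tree, so the decomposition is invalid.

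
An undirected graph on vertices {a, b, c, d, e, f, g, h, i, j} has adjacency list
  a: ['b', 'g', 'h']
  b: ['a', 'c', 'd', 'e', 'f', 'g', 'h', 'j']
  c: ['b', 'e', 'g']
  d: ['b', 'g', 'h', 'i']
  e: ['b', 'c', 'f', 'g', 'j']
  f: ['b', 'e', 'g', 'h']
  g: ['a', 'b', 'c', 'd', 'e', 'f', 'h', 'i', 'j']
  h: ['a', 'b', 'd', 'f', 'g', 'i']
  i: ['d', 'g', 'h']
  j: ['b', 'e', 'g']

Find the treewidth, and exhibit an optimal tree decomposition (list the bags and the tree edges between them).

Each bag holds 4 vertices, so the decomposition has width 3, which upper-bounds the treewidth. Conversely, {b, e, g, j} is a clique of size 4, and the vertices of any clique must share a bag in every tree decomposition; so some bag has ≥ 4 vertices and tw(G) ≥ 3. Therefore the treewidth is 3.

Treewidth 3.
One optimal decomposition is:
Bags: B1 = {b, d, g, h}  B2 = {d, g, h, i}  B3 = {b, f, g, h}  B4 = {b, e, f, g}  B5 = {a, b, g, h}  B6 = {b, e, g, j}  B7 = {b, c, e, g}
Tree: B1–B2, B1–B3, B3–B4, B3–B5, B4–B6, B4–B7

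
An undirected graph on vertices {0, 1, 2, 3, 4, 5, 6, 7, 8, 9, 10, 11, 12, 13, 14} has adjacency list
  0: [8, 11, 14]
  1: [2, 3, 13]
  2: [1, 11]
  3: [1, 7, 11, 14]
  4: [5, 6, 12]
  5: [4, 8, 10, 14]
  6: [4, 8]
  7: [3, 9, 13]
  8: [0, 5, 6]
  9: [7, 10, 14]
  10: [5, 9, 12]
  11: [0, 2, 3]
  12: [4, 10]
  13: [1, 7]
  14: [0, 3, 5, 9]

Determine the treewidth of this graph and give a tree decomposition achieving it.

Treewidth 3.
One optimal decomposition is:
Bags: B1 = {1, 2, 11, 13}  B2 = {1, 3, 11, 13}  B3 = {3, 7, 11, 13}  B4 = {0, 3, 7, 11}  B5 = {0, 3, 7, 14}  B6 = {0, 7, 9, 14}  B7 = {0, 8, 9, 14}  B8 = {5, 8, 9, 14}  B9 = {5, 8, 9, 10}  B10 = {5, 6, 8, 10}  B11 = {4, 5, 6, 10}  B12 = {4, 6, 10, 12}
Tree: B1–B2, B2–B3, B3–B4, B4–B5, B5–B6, B6–B7, B7–B8, B8–B9, B9–B10, B10–B11, B11–B12

The largest bag has 4 vertices, giving width 3; this decomposition certifies tw(G) ≤ 3. For the lower bound: the 4 vertex sets {1,2,13}, {11}, {3}, {0,7,9,14} are disjoint, each induces a connected subgraph, and every pair is joined by at least one edge of G. Contracting each set to a single vertex therefore yields K_{4} as a minor, and since treewidth is minor-monotone, tw(G) ≥ tw(K_{4}) = 3. Therefore the treewidth is 3.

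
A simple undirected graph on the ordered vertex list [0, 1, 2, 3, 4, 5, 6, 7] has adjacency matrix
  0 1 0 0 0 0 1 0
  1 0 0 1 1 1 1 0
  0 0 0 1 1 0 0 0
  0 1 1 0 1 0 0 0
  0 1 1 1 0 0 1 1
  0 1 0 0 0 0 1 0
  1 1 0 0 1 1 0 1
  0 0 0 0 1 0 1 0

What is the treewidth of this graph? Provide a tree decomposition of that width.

Every bag has size at most 3, so the width is 3 − 1 = 2 and tw(G) ≤ 2. On the other hand G contains the 3-clique {1, 3, 4}. A clique must lie in a single bag of any decomposition, so no decomposition can have width below 2. Combining the bounds, tw(G) = 2.

Treewidth 2.
Bags: B1 = {1, 4, 6}  B2 = {1, 3, 4}  B3 = {4, 6, 7}  B4 = {2, 3, 4}  B5 = {1, 5, 6}  B6 = {0, 1, 6}
Tree: B1–B2, B1–B3, B2–B4, B1–B5, B5–B6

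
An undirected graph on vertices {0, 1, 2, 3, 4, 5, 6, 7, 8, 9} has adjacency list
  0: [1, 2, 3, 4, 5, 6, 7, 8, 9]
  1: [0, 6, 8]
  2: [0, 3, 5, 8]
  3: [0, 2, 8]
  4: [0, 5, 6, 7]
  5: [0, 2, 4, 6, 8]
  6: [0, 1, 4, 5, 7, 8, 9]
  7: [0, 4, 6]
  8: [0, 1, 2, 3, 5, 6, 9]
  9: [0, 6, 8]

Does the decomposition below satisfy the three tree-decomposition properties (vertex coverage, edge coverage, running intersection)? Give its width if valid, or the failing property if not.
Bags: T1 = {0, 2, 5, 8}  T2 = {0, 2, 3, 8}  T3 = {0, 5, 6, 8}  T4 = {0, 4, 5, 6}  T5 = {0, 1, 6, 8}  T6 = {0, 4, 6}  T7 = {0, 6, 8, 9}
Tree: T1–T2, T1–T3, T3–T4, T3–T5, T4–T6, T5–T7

No — vertex 7 appears in no bag.

A tree decomposition must satisfy three properties: every vertex lies in some bag; for every edge, both endpoints lie together in some bag; and for every vertex, the bags containing it form a connected subtree. Here vertex 7 appears in no bag, so the decomposition is invalid.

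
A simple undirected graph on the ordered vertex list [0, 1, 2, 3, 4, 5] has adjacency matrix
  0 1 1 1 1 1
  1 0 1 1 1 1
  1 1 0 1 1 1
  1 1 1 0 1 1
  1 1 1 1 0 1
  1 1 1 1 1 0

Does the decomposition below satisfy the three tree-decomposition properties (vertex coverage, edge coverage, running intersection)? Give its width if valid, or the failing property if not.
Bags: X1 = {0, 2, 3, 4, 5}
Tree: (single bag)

A tree decomposition must satisfy three properties: every vertex lies in some bag; for every edge, both endpoints lie together in some bag; and for every vertex, the bags containing it form a connected subtree. Here vertex 1 appears in no bag, so the decomposition is invalid.

No — vertex 1 appears in no bag.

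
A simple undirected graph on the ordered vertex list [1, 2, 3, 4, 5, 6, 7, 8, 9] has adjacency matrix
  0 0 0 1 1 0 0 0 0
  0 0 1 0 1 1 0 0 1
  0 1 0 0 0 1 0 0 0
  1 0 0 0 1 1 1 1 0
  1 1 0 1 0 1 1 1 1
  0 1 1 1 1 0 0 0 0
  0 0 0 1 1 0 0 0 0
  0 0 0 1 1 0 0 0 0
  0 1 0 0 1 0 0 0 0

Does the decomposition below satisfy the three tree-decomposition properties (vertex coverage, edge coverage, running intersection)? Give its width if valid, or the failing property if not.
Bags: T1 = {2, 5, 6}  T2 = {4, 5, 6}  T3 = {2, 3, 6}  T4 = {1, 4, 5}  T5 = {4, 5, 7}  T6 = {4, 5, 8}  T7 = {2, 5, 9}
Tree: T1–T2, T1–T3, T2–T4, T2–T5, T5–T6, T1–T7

Yes; width 2.

Every vertex of G appears in some bag (union = {1, 2, 3, 4, 5, 6, 7, 8, 9}); every edge is covered by a bag; and for each vertex v the set of bags containing v is connected in the bag tree. The decomposition is therefore valid. The largest bag has 3 vertices, so the width is 2.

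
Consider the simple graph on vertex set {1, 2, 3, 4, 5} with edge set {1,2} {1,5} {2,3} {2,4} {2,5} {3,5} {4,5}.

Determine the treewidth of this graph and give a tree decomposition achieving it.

The largest bag has 3 vertices, giving width 2; this decomposition certifies tw(G) ≤ 2. Conversely, {1, 2, 5} is a clique of size 3, and the vertices of any clique must share a bag in every tree decomposition; so some bag has ≥ 3 vertices and tw(G) ≥ 2. Combining the bounds, tw(G) = 2.

Treewidth 2.
One such decomposition:
Bags: B1 = {2, 3, 5}  B2 = {2, 4, 5}  B3 = {1, 2, 5}
Tree: B1–B2, B2–B3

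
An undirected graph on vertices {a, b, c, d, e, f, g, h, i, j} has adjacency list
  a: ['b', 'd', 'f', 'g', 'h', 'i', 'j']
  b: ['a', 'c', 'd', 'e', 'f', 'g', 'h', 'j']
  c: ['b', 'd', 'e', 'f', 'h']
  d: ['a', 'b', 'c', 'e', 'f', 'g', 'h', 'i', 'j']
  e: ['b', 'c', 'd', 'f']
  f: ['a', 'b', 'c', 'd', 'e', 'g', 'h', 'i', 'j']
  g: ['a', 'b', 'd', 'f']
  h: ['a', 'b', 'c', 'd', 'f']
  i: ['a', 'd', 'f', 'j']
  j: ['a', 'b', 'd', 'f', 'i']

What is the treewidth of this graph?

4

A width-4 tree decomposition is:
Bags: B1 = {a, b, d, f, j}  B2 = {a, b, d, f, h}  B3 = {a, b, d, f, g}  B4 = {a, d, f, i, j}  B5 = {b, c, d, f, h}  B6 = {b, c, d, e, f}
Tree: B1–B2, B1–B3, B1–B4, B2–B5, B5–B6
Every bag has size at most 5, so the width is 5 − 1 = 4 and tw(G) ≤ 4. Conversely, {b, c, d, e, f} is a clique of size 5, and the vertices of any clique must share a bag in every tree decomposition; so some bag has ≥ 5 vertices and tw(G) ≥ 4. Therefore the treewidth is 4.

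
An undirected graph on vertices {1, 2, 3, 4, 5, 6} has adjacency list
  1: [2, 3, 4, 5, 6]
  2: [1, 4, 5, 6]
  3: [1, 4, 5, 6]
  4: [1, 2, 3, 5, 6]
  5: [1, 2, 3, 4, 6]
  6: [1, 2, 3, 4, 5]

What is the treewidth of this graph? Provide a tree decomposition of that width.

Every bag has size at most 5, so the width is 5 − 1 = 4 and tw(G) ≤ 4. Conversely, {1, 2, 4, 5, 6} is a clique of size 5, and the vertices of any clique must share a bag in every tree decomposition; so some bag has ≥ 5 vertices and tw(G) ≥ 4. Combining the bounds, tw(G) = 4.

Treewidth 4.
One such decomposition:
Bags: B1 = {1, 3, 4, 5, 6}  B2 = {1, 2, 4, 5, 6}
Tree: B1–B2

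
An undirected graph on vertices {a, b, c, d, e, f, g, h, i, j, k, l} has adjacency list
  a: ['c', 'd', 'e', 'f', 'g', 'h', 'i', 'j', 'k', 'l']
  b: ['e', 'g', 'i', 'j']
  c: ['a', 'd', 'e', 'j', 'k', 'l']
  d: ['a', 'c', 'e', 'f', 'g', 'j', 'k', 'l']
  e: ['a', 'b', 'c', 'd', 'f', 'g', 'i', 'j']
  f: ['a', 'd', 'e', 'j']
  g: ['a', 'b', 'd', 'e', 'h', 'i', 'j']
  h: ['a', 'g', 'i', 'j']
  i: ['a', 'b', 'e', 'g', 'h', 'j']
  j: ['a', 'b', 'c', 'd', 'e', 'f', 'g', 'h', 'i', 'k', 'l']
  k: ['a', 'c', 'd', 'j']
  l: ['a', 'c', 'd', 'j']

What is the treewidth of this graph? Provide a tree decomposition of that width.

The largest bag has 5 vertices, giving width 4; this decomposition certifies tw(G) ≤ 4. For the lower bound, the 5 vertices {a, d, e, g, j} are pairwise adjacent, and any tree decomposition puts a clique entirely inside one bag — forcing width ≥ 4. Combining the bounds, tw(G) = 4.

Treewidth 4.
One such decomposition:
Bags: B1 = {a, d, e, g, j}  B2 = {a, d, e, f, j}  B3 = {a, e, g, i, j}  B4 = {a, c, d, e, j}  B5 = {a, c, d, j, l}  B6 = {b, e, g, i, j}  B7 = {a, c, d, j, k}  B8 = {a, g, h, i, j}
Tree: B1–B2, B1–B3, B1–B4, B4–B5, B3–B6, B4–B7, B3–B8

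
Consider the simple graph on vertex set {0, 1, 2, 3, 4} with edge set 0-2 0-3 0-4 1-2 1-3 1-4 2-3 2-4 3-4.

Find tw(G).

A width-3 tree decomposition is:
Bags: B1 = {1, 2, 3, 4}  B2 = {0, 2, 3, 4}
Tree: B1–B2
Each bag holds 4 vertices, so the decomposition has width 3, which upper-bounds the treewidth. For the lower bound, the 4 vertices {0, 2, 3, 4} are pairwise adjacent, and any tree decomposition puts a clique entirely inside one bag — forcing width ≥ 3. The upper and lower bounds meet at 3, so that is the treewidth.

3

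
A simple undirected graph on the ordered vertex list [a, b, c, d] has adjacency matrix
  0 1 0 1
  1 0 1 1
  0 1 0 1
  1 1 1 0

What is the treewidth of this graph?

2

A width-2 tree decomposition is:
Bags: B1 = {b, c, d}  B2 = {a, b, d}
Tree: B1–B2
The largest bag has 3 vertices, giving width 2; this decomposition certifies tw(G) ≤ 2. On the other hand G contains the 3-clique {b, c, d}. A clique must lie in a single bag of any decomposition, so no decomposition can have width below 2. The upper and lower bounds meet at 2, so that is the treewidth.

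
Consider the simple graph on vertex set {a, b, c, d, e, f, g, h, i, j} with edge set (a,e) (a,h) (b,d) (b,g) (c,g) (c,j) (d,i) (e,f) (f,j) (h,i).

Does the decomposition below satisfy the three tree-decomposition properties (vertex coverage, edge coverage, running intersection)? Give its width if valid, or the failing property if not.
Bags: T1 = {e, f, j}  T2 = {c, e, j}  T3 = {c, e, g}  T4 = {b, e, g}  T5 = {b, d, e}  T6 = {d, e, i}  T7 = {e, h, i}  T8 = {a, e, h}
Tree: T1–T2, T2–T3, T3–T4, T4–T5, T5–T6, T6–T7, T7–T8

Checking the three conditions: (i) the bags cover all of {a, b, c, d, e, f, g, h, i, j}; (ii) for each edge, some bag contains both endpoints; (iii) the bags containing any fixed vertex form a subtree. All hold, so the decomposition is valid with width 3 − 1 = 2.

Yes; width 2.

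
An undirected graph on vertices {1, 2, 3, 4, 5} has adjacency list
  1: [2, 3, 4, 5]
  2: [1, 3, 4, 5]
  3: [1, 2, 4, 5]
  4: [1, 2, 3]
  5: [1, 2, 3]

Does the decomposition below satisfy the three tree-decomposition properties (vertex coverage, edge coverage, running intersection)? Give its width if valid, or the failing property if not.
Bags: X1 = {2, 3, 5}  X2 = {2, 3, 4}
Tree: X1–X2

A tree decomposition must satisfy three properties: every vertex lies in some bag; for every edge, both endpoints lie together in some bag; and for every vertex, the bags containing it form a connected subtree. Here vertex 1 appears in no bag, so the decomposition is invalid.

No — vertex 1 appears in no bag.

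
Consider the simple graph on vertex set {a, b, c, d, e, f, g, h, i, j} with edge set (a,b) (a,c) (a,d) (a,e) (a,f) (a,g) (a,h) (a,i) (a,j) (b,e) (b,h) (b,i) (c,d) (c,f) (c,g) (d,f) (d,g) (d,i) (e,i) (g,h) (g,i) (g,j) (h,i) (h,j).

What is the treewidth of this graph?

A width-3 tree decomposition is:
Bags: B1 = {a, c, d, g}  B2 = {a, d, g, i}  B3 = {a, c, d, f}  B4 = {a, g, h, i}  B5 = {a, b, h, i}  B6 = {a, b, e, i}  B7 = {a, g, h, j}
Tree: B1–B2, B1–B3, B2–B4, B4–B5, B5–B6, B4–B7
Every bag has size at most 4, so the width is 4 − 1 = 3 and tw(G) ≤ 3. Conversely, {a, c, d, g} is a clique of size 4, and the vertices of any clique must share a bag in every tree decomposition; so some bag has ≥ 4 vertices and tw(G) ≥ 3. Combining the bounds, tw(G) = 3.

3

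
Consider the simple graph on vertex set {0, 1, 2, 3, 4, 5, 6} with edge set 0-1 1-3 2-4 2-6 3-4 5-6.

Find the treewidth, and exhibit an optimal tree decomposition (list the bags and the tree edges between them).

The largest bag has 2 vertices, giving width 1; this decomposition certifies tw(G) ≤ 1. Any graph with an edge has treewidth ≥ 1, and G has the edge 5–6. Therefore the treewidth is 1.

Treewidth 1.
One optimal decomposition is:
Bags: B1 = {5, 6}  B2 = {2, 6}  B3 = {2, 4}  B4 = {3, 4}  B5 = {1, 3}  B6 = {0, 1}
Tree: B1–B2, B2–B3, B3–B4, B4–B5, B5–B6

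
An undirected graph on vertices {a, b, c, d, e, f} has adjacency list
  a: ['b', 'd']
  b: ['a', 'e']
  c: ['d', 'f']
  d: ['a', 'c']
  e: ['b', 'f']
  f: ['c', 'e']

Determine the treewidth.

A width-2 tree decomposition is:
Bags: B1 = {a, c, d}  B2 = {a, c, f}  B3 = {a, e, f}  B4 = {a, b, e}
Tree: B1–B2, B2–B3, B3–B4
The largest bag has 3 vertices, giving width 2; this decomposition certifies tw(G) ≤ 2. For the lower bound, G contains the cycle a–d–c–f–e–b–a, so G is not a forest; only forests have treewidth ≤ 1, hence tw(G) ≥ 2. Therefore the treewidth is 2.

2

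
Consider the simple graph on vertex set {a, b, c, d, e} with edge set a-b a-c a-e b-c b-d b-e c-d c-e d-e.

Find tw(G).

3

A width-3 tree decomposition is:
Bags: B1 = {b, c, d, e}  B2 = {a, b, c, e}
Tree: B1–B2
The largest bag has 4 vertices, giving width 3; this decomposition certifies tw(G) ≤ 3. Conversely, {b, c, d, e} is a clique of size 4, and the vertices of any clique must share a bag in every tree decomposition; so some bag has ≥ 4 vertices and tw(G) ≥ 3. The upper and lower bounds meet at 3, so that is the treewidth.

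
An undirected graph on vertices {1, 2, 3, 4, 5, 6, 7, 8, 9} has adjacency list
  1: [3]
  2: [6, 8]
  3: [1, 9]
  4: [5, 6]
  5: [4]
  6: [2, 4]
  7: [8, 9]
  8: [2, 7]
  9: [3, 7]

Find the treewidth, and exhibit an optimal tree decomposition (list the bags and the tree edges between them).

Each bag holds 2 vertices, so the decomposition has width 1, which upper-bounds the treewidth. Since G has at least one edge (e.g. 1–3), it is not an edgeless graph, so tw(G) ≥ 1. Combining the bounds, tw(G) = 1.

Treewidth 1.
One optimal decomposition is:
Bags: B1 = {1, 3}  B2 = {3, 9}  B3 = {7, 9}  B4 = {7, 8}  B5 = {2, 8}  B6 = {2, 6}  B7 = {4, 6}  B8 = {4, 5}
Tree: B1–B2, B2–B3, B3–B4, B4–B5, B5–B6, B6–B7, B7–B8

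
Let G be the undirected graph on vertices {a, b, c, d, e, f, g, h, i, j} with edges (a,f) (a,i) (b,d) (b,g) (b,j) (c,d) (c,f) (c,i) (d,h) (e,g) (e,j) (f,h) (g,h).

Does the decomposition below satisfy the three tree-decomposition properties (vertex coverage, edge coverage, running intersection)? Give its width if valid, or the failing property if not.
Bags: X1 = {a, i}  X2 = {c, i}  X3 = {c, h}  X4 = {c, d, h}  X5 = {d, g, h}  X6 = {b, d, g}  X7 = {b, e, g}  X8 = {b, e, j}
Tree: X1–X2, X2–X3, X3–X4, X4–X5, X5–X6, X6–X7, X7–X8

A tree decomposition must satisfy three properties: every vertex lies in some bag; for every edge, both endpoints lie together in some bag; and for every vertex, the bags containing it form a connected subtree. Here vertex f appears in no bag, so the decomposition is invalid.

No — vertex f appears in no bag.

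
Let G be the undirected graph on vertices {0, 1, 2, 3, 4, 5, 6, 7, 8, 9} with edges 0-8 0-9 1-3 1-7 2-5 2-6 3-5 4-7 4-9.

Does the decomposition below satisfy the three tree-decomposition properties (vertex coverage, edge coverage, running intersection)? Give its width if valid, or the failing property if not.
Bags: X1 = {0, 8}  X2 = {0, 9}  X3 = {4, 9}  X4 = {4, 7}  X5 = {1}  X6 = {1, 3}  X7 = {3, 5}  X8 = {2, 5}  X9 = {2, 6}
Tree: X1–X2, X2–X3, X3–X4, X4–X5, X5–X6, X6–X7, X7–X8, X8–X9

No — edge (7,1) lies in no bag.

A tree decomposition must satisfy three properties: every vertex lies in some bag; for every edge, both endpoints lie together in some bag; and for every vertex, the bags containing it form a connected subtree. Here edge (7,1) lies in no bag, so the decomposition is invalid.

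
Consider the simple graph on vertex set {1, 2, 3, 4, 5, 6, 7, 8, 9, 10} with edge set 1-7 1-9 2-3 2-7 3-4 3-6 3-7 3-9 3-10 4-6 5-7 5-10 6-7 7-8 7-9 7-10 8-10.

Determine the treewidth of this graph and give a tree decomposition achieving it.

Each bag holds 3 vertices, so the decomposition has width 2, which upper-bounds the treewidth. Conversely, {3, 4, 6} is a clique of size 3, and the vertices of any clique must share a bag in every tree decomposition; so some bag has ≥ 3 vertices and tw(G) ≥ 2. The upper and lower bounds meet at 2, so that is the treewidth.

Treewidth 2.
Bags: B1 = {3, 7, 9}  B2 = {3, 7, 10}  B3 = {3, 6, 7}  B4 = {3, 4, 6}  B5 = {5, 7, 10}  B6 = {7, 8, 10}  B7 = {1, 7, 9}  B8 = {2, 3, 7}
Tree: B1–B2, B1–B3, B3–B4, B2–B5, B5–B6, B1–B7, B2–B8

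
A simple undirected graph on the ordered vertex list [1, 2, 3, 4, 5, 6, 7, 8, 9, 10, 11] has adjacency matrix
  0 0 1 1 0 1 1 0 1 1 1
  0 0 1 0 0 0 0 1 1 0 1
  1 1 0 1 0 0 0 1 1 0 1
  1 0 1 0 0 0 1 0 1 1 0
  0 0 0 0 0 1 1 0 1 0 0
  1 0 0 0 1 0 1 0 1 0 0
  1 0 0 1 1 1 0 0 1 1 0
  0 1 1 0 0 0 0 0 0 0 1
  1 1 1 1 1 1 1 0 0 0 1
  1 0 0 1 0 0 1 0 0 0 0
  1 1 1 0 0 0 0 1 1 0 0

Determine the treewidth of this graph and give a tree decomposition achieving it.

The largest bag has 4 vertices, giving width 3; this decomposition certifies tw(G) ≤ 3. Conversely, {2, 3, 8, 11} is a clique of size 4, and the vertices of any clique must share a bag in every tree decomposition; so some bag has ≥ 4 vertices and tw(G) ≥ 3. Hence tw(G) = 3 exactly.

Treewidth 3.
One optimal decomposition is:
Bags: B1 = {1, 4, 7, 9}  B2 = {1, 3, 4, 9}  B3 = {1, 6, 7, 9}  B4 = {5, 6, 7, 9}  B5 = {1, 4, 7, 10}  B6 = {1, 3, 9, 11}  B7 = {2, 3, 9, 11}  B8 = {2, 3, 8, 11}
Tree: B1–B2, B1–B3, B3–B4, B1–B5, B2–B6, B6–B7, B7–B8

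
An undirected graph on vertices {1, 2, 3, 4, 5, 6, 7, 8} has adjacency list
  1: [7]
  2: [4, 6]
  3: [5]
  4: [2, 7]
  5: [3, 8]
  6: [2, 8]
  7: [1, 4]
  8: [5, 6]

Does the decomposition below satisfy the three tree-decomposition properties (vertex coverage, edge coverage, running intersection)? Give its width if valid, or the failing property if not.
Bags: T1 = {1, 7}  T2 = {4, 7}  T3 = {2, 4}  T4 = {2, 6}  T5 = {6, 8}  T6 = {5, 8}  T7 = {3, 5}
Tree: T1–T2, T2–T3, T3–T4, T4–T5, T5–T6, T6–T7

Checking the three conditions: (i) the bags cover all of {1, 2, 3, 4, 5, 6, 7, 8}; (ii) for each edge, some bag contains both endpoints; (iii) the bags containing any fixed vertex form a subtree. All hold, so the decomposition is valid with width 2 − 1 = 1.

Yes; width 1.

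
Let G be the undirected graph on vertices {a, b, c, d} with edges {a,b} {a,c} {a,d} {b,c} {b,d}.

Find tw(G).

2

A width-2 tree decomposition is:
Bags: B1 = {a, b, d}  B2 = {a, b, c}
Tree: B1–B2
Each bag holds 3 vertices, so the decomposition has width 2, which upper-bounds the treewidth. For the lower bound, the 3 vertices {a, b, d} are pairwise adjacent, and any tree decomposition puts a clique entirely inside one bag — forcing width ≥ 2. Hence tw(G) = 2 exactly.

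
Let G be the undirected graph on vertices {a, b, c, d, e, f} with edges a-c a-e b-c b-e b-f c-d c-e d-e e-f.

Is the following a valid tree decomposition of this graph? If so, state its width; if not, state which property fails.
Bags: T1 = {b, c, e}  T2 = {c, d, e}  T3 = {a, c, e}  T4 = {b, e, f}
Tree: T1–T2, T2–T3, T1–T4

Vertex coverage: the bags together contain {a, b, c, d, e, f}, the full vertex set. Edge coverage: each edge of G has both endpoints in at least one bag. Running intersection: for every vertex, the bags containing it form a connected subtree. All three properties hold, so this is a valid tree decomposition of width max|bag| − 1 = 2, and hence tw(G) ≤ 2.

Yes; width 2.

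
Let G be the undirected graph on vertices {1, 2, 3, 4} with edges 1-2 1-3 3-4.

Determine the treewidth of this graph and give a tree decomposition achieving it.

Each bag holds 2 vertices, so the decomposition has width 1, which upper-bounds the treewidth. Since G has at least one edge (e.g. 4–3), it is not an edgeless graph, so tw(G) ≥ 1. Therefore the treewidth is 1.

Treewidth 1.
Bags: B1 = {3, 4}  B2 = {1, 3}  B3 = {1, 2}
Tree: B1–B2, B2–B3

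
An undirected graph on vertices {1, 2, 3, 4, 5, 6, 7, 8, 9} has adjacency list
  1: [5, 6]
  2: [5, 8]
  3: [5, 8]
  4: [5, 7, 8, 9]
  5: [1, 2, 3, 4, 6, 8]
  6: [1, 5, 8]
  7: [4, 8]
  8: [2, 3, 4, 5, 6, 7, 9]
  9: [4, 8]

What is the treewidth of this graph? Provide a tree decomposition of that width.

Treewidth 2.
One optimal decomposition is:
Bags: B1 = {5, 6, 8}  B2 = {4, 5, 8}  B3 = {4, 7, 8}  B4 = {1, 5, 6}  B5 = {2, 5, 8}  B6 = {3, 5, 8}  B7 = {4, 8, 9}
Tree: B1–B2, B2–B3, B1–B4, B1–B5, B2–B6, B2–B7

Every bag has size at most 3, so the width is 3 − 1 = 2 and tw(G) ≤ 2. Conversely, {4, 8, 9} is a clique of size 3, and the vertices of any clique must share a bag in every tree decomposition; so some bag has ≥ 3 vertices and tw(G) ≥ 2. Therefore the treewidth is 2.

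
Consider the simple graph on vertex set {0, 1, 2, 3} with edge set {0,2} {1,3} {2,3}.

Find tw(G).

A width-1 tree decomposition is:
Bags: B1 = {1, 3}  B2 = {2, 3}  B3 = {0, 2}
Tree: B1–B2, B2–B3
The largest bag has 2 vertices, giving width 1; this decomposition certifies tw(G) ≤ 1. Since G has at least one edge (e.g. 1–3), it is not an edgeless graph, so tw(G) ≥ 1. Combining the bounds, tw(G) = 1.

1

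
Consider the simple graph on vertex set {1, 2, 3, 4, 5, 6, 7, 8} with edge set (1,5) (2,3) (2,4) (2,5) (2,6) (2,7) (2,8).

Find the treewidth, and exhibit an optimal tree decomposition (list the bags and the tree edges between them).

Treewidth 1.
Bags: B1 = {2, 5}  B2 = {2, 3}  B3 = {2, 4}  B4 = {2, 8}  B5 = {2, 7}  B6 = {1, 5}  B7 = {2, 6}
Tree: B1–B2, B1–B3, B2–B4, B4–B5, B1–B6, B2–B7

The largest bag has 2 vertices, giving width 1; this decomposition certifies tw(G) ≤ 1. Any graph with an edge has treewidth ≥ 1, and G has the edge 5–2. Combining the bounds, tw(G) = 1.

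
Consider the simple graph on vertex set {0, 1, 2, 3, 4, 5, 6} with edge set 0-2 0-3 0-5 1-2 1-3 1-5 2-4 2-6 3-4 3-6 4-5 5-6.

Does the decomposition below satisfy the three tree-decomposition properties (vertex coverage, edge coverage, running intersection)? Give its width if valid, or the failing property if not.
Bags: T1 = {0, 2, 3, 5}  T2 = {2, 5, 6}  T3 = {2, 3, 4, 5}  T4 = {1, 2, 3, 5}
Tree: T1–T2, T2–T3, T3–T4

A tree decomposition must satisfy three properties: every vertex lies in some bag; for every edge, both endpoints lie together in some bag; and for every vertex, the bags containing it form a connected subtree. Here edge (3,6) lies in no bag, so the decomposition is invalid.

No — edge (3,6) lies in no bag.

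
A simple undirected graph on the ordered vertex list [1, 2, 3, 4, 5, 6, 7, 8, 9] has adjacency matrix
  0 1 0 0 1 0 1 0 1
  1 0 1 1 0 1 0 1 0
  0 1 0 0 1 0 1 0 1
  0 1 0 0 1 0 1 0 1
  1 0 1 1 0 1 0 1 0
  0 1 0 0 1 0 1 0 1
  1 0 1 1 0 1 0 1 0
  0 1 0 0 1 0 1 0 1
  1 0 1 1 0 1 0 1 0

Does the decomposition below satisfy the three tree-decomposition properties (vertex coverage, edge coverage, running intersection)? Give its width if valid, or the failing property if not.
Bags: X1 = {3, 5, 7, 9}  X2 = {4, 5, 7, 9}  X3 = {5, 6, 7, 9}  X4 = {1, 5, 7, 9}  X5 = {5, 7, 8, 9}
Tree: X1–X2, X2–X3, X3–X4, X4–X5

A tree decomposition must satisfy three properties: every vertex lies in some bag; for every edge, both endpoints lie together in some bag; and for every vertex, the bags containing it form a connected subtree. Here vertex 2 appears in no bag, so the decomposition is invalid.

No — vertex 2 appears in no bag.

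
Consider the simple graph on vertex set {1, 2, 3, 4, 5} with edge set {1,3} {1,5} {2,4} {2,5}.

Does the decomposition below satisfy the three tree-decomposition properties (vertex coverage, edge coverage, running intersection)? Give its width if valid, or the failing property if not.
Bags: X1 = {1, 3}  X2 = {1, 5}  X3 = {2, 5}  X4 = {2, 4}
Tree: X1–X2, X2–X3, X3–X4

Every vertex of G appears in some bag (union = {1, 2, 3, 4, 5}); every edge is covered by a bag; and for each vertex v the set of bags containing v is connected in the bag tree. The decomposition is therefore valid. The largest bag has 2 vertices, so the width is 1.

Yes; width 1.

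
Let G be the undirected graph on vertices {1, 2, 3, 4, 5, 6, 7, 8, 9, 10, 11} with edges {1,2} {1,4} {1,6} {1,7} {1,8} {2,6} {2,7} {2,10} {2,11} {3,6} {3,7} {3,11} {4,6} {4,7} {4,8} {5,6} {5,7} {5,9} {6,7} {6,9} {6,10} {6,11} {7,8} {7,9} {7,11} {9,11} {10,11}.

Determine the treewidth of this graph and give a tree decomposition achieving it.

The largest bag has 4 vertices, giving width 3; this decomposition certifies tw(G) ≤ 3. For the lower bound, the 4 vertices {1, 4, 7, 8} are pairwise adjacent, and any tree decomposition puts a clique entirely inside one bag — forcing width ≥ 3. The upper and lower bounds meet at 3, so that is the treewidth.

Treewidth 3.
One such decomposition:
Bags: B1 = {6, 7, 9, 11}  B2 = {2, 6, 7, 11}  B3 = {1, 2, 6, 7}  B4 = {3, 6, 7, 11}  B5 = {2, 6, 10, 11}  B6 = {1, 4, 6, 7}  B7 = {5, 6, 7, 9}  B8 = {1, 4, 7, 8}
Tree: B1–B2, B2–B3, B1–B4, B2–B5, B3–B6, B1–B7, B6–B8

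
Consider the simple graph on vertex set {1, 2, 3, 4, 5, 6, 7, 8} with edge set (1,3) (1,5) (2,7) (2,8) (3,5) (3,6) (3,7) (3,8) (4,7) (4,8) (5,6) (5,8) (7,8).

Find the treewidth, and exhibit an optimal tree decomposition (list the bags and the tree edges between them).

Treewidth 2.
One optimal decomposition is:
Bags: B1 = {3, 5, 6}  B2 = {3, 5, 8}  B3 = {1, 3, 5}  B4 = {3, 7, 8}  B5 = {2, 7, 8}  B6 = {4, 7, 8}
Tree: B1–B2, B2–B3, B2–B4, B4–B5, B5–B6

Every bag has size at most 3, so the width is 3 − 1 = 2 and tw(G) ≤ 2. For the lower bound, the 3 vertices {2, 7, 8} are pairwise adjacent, and any tree decomposition puts a clique entirely inside one bag — forcing width ≥ 2. Combining the bounds, tw(G) = 2.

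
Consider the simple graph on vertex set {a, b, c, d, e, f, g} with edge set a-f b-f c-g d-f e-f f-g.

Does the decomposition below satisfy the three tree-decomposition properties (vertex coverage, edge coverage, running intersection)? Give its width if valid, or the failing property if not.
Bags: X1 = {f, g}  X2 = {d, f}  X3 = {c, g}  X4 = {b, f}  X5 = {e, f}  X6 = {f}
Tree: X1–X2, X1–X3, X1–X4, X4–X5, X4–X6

A tree decomposition must satisfy three properties: every vertex lies in some bag; for every edge, both endpoints lie together in some bag; and for every vertex, the bags containing it form a connected subtree. Here vertex a appears in no bag, so the decomposition is invalid.

No — vertex a appears in no bag.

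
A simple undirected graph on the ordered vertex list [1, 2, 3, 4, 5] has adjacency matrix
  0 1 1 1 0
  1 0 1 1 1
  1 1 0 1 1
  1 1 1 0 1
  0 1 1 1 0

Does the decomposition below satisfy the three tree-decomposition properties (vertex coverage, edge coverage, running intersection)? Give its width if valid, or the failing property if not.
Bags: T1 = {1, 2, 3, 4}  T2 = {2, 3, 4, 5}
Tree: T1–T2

Yes; width 3.

Vertex coverage: the bags together contain {1, 2, 3, 4, 5}, the full vertex set. Edge coverage: each edge of G has both endpoints in at least one bag. Running intersection: for every vertex, the bags containing it form a connected subtree. All three properties hold, so this is a valid tree decomposition of width max|bag| − 1 = 3, and hence tw(G) ≤ 3.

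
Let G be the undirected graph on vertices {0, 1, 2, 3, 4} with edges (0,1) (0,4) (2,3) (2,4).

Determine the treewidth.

A width-1 tree decomposition is:
Bags: B1 = {2, 3}  B2 = {2, 4}  B3 = {0, 4}  B4 = {0, 1}
Tree: B1–B2, B2–B3, B3–B4
Every bag has size at most 2, so the width is 2 − 1 = 1 and tw(G) ≤ 1. Any graph with an edge has treewidth ≥ 1, and G has the edge 3–2. Hence tw(G) = 1 exactly.

1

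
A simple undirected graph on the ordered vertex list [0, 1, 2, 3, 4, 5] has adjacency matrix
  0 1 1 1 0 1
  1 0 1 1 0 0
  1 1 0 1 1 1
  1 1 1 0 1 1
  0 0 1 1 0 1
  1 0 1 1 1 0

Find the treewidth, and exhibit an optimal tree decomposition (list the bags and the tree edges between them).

Treewidth 3.
One optimal decomposition is:
Bags: B1 = {0, 1, 2, 3}  B2 = {0, 2, 3, 5}  B3 = {2, 3, 4, 5}
Tree: B1–B2, B2–B3

Each bag holds 4 vertices, so the decomposition has width 3, which upper-bounds the treewidth. Conversely, {0, 1, 2, 3} is a clique of size 4, and the vertices of any clique must share a bag in every tree decomposition; so some bag has ≥ 4 vertices and tw(G) ≥ 3. Combining the bounds, tw(G) = 3.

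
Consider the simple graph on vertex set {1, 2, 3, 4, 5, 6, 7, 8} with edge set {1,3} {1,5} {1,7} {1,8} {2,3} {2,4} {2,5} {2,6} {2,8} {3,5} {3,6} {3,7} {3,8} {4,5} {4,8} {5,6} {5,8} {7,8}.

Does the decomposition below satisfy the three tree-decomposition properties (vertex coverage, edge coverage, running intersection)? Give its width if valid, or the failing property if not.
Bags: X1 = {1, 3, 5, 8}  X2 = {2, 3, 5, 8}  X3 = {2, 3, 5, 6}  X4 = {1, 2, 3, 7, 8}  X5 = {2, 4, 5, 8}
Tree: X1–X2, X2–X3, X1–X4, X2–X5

A tree decomposition must satisfy three properties: every vertex lies in some bag; for every edge, both endpoints lie together in some bag; and for every vertex, the bags containing it form a connected subtree. Here bags containing vertex 2 are not connected in the tree, so the decomposition is invalid.

No — bags containing vertex 2 are not connected in the tree.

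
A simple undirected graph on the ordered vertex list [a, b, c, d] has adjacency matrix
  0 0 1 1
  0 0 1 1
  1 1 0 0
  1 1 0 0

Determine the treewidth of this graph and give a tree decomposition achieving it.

Each bag holds 3 vertices, so the decomposition has width 2, which upper-bounds the treewidth. The edges a–c–b–d–a form a cycle, so G is not a tree and its treewidth is at least 2. Combining the bounds, tw(G) = 2.

Treewidth 2.
One such decomposition:
Bags: B1 = {a, b, c}  B2 = {a, b, d}
Tree: B1–B2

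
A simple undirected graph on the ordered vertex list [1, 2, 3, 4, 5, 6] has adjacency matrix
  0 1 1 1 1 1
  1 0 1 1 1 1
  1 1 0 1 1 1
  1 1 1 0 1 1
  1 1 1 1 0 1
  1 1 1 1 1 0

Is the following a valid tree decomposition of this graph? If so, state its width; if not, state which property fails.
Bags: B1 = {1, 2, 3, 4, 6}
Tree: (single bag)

No — vertex 5 appears in no bag.

A tree decomposition must satisfy three properties: every vertex lies in some bag; for every edge, both endpoints lie together in some bag; and for every vertex, the bags containing it form a connected subtree. Here vertex 5 appears in no bag, so the decomposition is invalid.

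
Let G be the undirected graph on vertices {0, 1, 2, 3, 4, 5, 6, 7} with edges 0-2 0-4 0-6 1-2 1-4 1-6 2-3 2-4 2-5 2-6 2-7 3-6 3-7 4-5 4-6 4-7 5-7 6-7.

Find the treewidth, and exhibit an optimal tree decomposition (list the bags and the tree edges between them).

Treewidth 3.
One such decomposition:
Bags: B1 = {2, 4, 6, 7}  B2 = {1, 2, 4, 6}  B3 = {2, 3, 6, 7}  B4 = {0, 2, 4, 6}  B5 = {2, 4, 5, 7}
Tree: B1–B2, B1–B3, B1–B4, B1–B5

The largest bag has 4 vertices, giving width 3; this decomposition certifies tw(G) ≤ 3. Conversely, {2, 3, 6, 7} is a clique of size 4, and the vertices of any clique must share a bag in every tree decomposition; so some bag has ≥ 4 vertices and tw(G) ≥ 3. Combining the bounds, tw(G) = 3.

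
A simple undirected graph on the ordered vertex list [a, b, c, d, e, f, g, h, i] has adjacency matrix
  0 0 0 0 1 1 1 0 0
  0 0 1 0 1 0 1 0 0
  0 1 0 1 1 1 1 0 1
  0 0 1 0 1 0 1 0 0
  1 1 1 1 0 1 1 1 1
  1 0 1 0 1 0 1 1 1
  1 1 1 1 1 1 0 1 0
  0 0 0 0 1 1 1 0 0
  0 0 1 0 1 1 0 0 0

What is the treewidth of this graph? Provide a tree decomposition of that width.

Each bag holds 4 vertices, so the decomposition has width 3, which upper-bounds the treewidth. Conversely, {c, d, e, g} is a clique of size 4, and the vertices of any clique must share a bag in every tree decomposition; so some bag has ≥ 4 vertices and tw(G) ≥ 3. Hence tw(G) = 3 exactly.

Treewidth 3.
One optimal decomposition is:
Bags: B1 = {c, d, e, g}  B2 = {c, e, f, g}  B3 = {c, e, f, i}  B4 = {b, c, e, g}  B5 = {a, e, f, g}  B6 = {e, f, g, h}
Tree: B1–B2, B2–B3, B2–B4, B2–B5, B2–B6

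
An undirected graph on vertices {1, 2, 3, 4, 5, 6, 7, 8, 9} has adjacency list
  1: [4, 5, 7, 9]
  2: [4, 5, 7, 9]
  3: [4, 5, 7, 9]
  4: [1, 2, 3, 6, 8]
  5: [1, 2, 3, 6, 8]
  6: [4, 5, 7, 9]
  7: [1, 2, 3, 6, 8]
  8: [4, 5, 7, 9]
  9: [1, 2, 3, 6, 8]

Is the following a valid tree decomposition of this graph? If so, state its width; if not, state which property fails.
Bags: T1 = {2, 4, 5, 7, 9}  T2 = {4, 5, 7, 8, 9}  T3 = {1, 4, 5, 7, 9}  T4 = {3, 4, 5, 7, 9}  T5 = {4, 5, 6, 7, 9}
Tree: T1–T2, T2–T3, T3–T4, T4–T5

Vertex coverage: the bags together contain {1, 2, 3, 4, 5, 6, 7, 8, 9}, the full vertex set. Edge coverage: each edge of G has both endpoints in at least one bag. Running intersection: for every vertex, the bags containing it form a connected subtree. All three properties hold, so this is a valid tree decomposition of width max|bag| − 1 = 4, and hence tw(G) ≤ 4.

Yes; width 4.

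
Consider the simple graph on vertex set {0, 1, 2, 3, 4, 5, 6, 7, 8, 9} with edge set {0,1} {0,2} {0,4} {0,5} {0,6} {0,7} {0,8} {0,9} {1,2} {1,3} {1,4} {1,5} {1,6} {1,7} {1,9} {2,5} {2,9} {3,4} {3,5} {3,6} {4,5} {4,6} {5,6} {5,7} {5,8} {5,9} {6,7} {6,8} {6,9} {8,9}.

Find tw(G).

4

A width-4 tree decomposition is:
Bags: B1 = {0, 1, 5, 6, 7}  B2 = {0, 1, 5, 6, 9}  B3 = {0, 1, 4, 5, 6}  B4 = {1, 3, 4, 5, 6}  B5 = {0, 1, 2, 5, 9}  B6 = {0, 5, 6, 8, 9}
Tree: B1–B2, B2–B3, B3–B4, B2–B5, B2–B6
Each bag holds 5 vertices, so the decomposition has width 4, which upper-bounds the treewidth. For the lower bound, the 5 vertices {0, 5, 6, 8, 9} are pairwise adjacent, and any tree decomposition puts a clique entirely inside one bag — forcing width ≥ 4. Hence tw(G) = 4 exactly.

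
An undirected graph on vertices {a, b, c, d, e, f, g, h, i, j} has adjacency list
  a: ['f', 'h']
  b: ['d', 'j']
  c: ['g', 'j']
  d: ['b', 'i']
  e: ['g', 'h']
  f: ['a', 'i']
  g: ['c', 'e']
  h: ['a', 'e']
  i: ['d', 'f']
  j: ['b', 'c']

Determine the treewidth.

A width-2 tree decomposition is:
Bags: B1 = {b, d, j}  B2 = {c, d, j}  B3 = {c, d, g}  B4 = {d, e, g}  B5 = {d, e, h}  B6 = {a, d, h}  B7 = {a, d, f}  B8 = {d, f, i}
Tree: B1–B2, B2–B3, B3–B4, B4–B5, B5–B6, B6–B7, B7–B8
Every bag has size at most 3, so the width is 3 − 1 = 2 and tw(G) ≤ 2. For the lower bound, G contains the cycle d–b–j–c–g–e–h–a–f–i–d, so G is not a forest; only forests have treewidth ≤ 1, hence tw(G) ≥ 2. The upper and lower bounds meet at 2, so that is the treewidth.

2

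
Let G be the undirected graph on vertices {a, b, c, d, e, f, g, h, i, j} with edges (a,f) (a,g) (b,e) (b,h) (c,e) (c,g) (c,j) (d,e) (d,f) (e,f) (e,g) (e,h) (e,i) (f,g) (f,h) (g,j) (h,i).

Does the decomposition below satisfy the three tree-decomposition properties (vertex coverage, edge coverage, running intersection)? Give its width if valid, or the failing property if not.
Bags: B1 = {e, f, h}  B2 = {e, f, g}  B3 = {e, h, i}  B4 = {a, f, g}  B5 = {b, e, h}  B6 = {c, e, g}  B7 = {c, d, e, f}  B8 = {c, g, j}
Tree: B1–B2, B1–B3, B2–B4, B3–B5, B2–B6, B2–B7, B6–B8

No — bags containing vertex c are not connected in the tree.

A tree decomposition must satisfy three properties: every vertex lies in some bag; for every edge, both endpoints lie together in some bag; and for every vertex, the bags containing it form a connected subtree. Here bags containing vertex c are not connected in the tree, so the decomposition is invalid.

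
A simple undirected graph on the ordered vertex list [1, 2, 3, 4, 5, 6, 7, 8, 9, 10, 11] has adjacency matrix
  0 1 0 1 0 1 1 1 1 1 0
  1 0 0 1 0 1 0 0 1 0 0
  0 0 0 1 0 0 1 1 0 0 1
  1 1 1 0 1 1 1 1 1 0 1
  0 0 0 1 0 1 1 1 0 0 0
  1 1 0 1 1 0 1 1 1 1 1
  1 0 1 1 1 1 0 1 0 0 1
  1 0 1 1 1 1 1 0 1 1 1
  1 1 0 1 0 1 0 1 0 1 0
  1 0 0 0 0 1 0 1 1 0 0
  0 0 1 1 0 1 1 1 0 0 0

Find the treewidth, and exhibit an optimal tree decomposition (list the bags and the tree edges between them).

Each bag holds 5 vertices, so the decomposition has width 4, which upper-bounds the treewidth. Conversely, {1, 6, 8, 9, 10} is a clique of size 5, and the vertices of any clique must share a bag in every tree decomposition; so some bag has ≥ 5 vertices and tw(G) ≥ 4. The upper and lower bounds meet at 4, so that is the treewidth.

Treewidth 4.
Bags: B1 = {1, 4, 6, 8, 9}  B2 = {1, 4, 6, 7, 8}  B3 = {4, 6, 7, 8, 11}  B4 = {1, 2, 4, 6, 9}  B5 = {4, 5, 6, 7, 8}  B6 = {3, 4, 7, 8, 11}  B7 = {1, 6, 8, 9, 10}
Tree: B1–B2, B2–B3, B1–B4, B3–B5, B3–B6, B1–B7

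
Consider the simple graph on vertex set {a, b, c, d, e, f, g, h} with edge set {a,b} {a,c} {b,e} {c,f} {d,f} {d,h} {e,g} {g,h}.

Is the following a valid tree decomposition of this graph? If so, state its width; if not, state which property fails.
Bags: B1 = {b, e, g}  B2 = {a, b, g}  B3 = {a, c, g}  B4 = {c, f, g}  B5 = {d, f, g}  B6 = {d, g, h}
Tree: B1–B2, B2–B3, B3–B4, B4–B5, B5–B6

Yes; width 2.

Vertex coverage: the bags together contain {a, b, c, d, e, f, g, h}, the full vertex set. Edge coverage: each edge of G has both endpoints in at least one bag. Running intersection: for every vertex, the bags containing it form a connected subtree. All three properties hold, so this is a valid tree decomposition of width max|bag| − 1 = 2, and hence tw(G) ≤ 2.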